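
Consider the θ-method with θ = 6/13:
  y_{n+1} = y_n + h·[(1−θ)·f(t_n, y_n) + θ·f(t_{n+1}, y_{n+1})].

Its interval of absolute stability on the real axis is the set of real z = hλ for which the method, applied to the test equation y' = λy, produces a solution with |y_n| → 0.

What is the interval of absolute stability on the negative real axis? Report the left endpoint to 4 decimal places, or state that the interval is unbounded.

Test eqn y'=λy, z=hλ:
  y_{n+1} = y_n + z·[7/13·y_n + 6/13·y_{n+1}] ⇒ (1 − 6/13z)y_{n+1} = (1 + 7/13z)y_n
  so R(z) = (1 + 7/13z)/(1 − 6/13z).

Find x<0 with |R(x)|<1.
x=-1.36: |R|=0.1645
R=−1: 1+7/13x = −1+6/13x ⇒ -1/13x=2 ⇒ x=2/(-1/13)=-26.0000
Confirm numerically:
  x=-24.549: |R|=0.99095 <1
  x=-18.998: |R|=0.94486 <1
  x=-13.835: |R|=0.87329 <1
  x=-26.431: |R|=1.00251 >1
  x=-26.339: |R|=1.00198 >1
So |R|<1 on (-26.0000, 0).

(-26.0000, 0).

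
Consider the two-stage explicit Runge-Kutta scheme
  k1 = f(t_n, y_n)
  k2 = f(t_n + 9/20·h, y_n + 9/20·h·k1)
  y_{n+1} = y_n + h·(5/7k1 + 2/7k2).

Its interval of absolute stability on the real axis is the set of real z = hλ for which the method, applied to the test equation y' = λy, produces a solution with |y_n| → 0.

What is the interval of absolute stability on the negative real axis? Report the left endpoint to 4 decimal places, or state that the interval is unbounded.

Test eqn y'=λy, z=hλ:
  k1=λy_n ⇒ h·k1=z·y_n;  k2=λ(1+9/20z)y_n ⇒ h·k2=z(1+9/20z)y_n
  y_{n+1}/y_n = 1 + 5/7z + 2/7z(1+9/20z) = 1 + z + 9/70z²
  ⇒ R(z) = 1 + z + 9/70z².

Solve |R(x)|<1 on ℝ⁻.
x=-0.46: |R|=0.5672
R=1: x+9/70x²=0 ⇒ x=−70/9=-7.7778; min R=1−1/(4·9/70)=-0.9444>−1
Confirm numerically:
  x=-6.688: |R|=0.06292 <1
  x=-6.668: |R|=0.04857 <1
  x=-5.570: |R|=0.58108 <1
  x=-4.159: |R|=0.93506 <1
  x=-8.284: |R|=1.53917 >1
  x=-8.085: |R|=1.31936 >1
  x=-8.040: |R|=1.27106 >1
So |R|<1 on (-7.7778, 0).

z∈(-7.7778,0).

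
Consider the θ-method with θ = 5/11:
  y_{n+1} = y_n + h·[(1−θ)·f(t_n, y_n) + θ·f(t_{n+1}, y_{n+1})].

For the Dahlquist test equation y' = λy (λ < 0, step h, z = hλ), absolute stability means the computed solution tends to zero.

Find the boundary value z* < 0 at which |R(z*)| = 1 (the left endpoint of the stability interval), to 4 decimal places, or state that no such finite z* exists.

On y'=λy, z=hλ:
  y_{n+1} = y_n + z·[6/11·y_n + 5/11·y_{n+1}] ⇒ (1 − 5/11z)y_{n+1} = (1 + 6/11z)y_n
  ⇒ R(z) = (1 + 6/11z)/(1 − 5/11z).

Find x<0 with |R(x)|<1.
x=-0.43: |R|=0.6403
R=−1: 1+6/11x = −1+5/11x ⇒ -1/11x=2 ⇒ x=2/(-1/11)=-22.0000
Confirm numerically:
  x=-21.817: |R|=0.99848 <1
  x=-20.212: |R|=0.98404 <1
  x=-13.797: |R|=0.89744 <1
  x=-22.442: |R|=1.00359 >1
  x=-22.424: |R|=1.00344 >1
  x=-22.106: |R|=1.00087 >1
So |R|<1 on (-22.0000, 0).

z* = -22.0000.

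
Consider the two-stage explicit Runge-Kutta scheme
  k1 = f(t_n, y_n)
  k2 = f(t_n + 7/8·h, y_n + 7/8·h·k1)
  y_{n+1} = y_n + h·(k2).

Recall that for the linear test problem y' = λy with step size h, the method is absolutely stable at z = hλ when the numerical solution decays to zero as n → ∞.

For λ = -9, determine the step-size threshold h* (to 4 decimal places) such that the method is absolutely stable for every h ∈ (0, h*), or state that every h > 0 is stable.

Test eqn y'=λy, z=hλ:
  k1=λy_n ⇒ h·k1=z·y_n;  k2=λ(1+7/8z)y_n ⇒ h·k2=z(1+7/8z)y_n
  y_{n+1}/y_n = 1 + z(1+7/8z) = 1 + z + 7/8z²
  R(z) = 1 + z + 7/8z².

Need |R(x)|<1, x<0.
x=-0.43: |R|=0.7318
R=1: x+7/8x²=0 ⇒ x=−8/7=-1.1429; min R=1−1/(4·7/8)=0.7143>−1
Confirm numerically:
  x=-1.119: |R|=0.97664 <1
  x=-0.546: |R|=0.71485 <1
  x=-0.515: |R|=0.71707 <1
  x=-1.734: |R|=1.89691 >1
  x=-1.612: |R|=1.66173 >1
So |R|<1 on (-1.1429, 0).

(-1.1429,0); λ=-9 ⇒ h* = (8/7)/9 = 0.1270.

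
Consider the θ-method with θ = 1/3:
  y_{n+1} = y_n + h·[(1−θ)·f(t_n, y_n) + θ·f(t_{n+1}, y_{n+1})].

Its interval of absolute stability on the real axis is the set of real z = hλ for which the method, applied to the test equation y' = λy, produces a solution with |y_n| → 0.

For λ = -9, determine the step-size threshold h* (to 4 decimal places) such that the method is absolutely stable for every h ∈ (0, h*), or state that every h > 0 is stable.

Test eqn y'=λy, z=hλ:
  y_{n+1} = y_n + z·[2/3·y_n + 1/3·y_{n+1}] ⇒ (1 − 1/3z)y_{n+1} = (1 + 2/3z)y_n
  Hence R(z) = (1 + 2/3z)/(1 − 1/3z).

Find x<0 with |R(x)|<1.
x=-0.71: |R|=0.4259
R=−1: 1+2/3x = −1+1/3x ⇒ -1/3x=2 ⇒ x=2/(-1/3)=-6.0000
Confirm numerically:
  x=-5.848: |R|=0.98282 <1
  x=-3.597: |R|=0.63574 <1
  x=-2.745: |R|=0.43342 <1
  x=-2.516: |R|=0.36838 <1
  x=-6.484: |R|=1.05103 >1
  x=-6.151: |R|=1.01650 >1
  x=-6.055: |R|=1.00607 >1
Interval (-6.0000, 0).

(-6.0000,0); λ=-9 ⇒ h* = (6)/9 = 0.6667.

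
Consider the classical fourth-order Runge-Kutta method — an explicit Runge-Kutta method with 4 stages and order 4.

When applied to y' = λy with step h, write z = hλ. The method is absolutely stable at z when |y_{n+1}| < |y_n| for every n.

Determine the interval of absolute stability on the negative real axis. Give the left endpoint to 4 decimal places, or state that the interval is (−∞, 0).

z∈(-2.7853,0).

On y'=λy, z=hλ:
  order 4, 4-stage ⇒ R(z)=1+z+z^2/2+z^3/6+z^4/24
  (e.g. R(-1.37)=0.28667, |R|=0.28667)

Solve |R(x)|<1 on ℝ⁻.
x=-1.37: |R|=0.2867
|R(-2.01)|=0.3367 |R(-1.24)|=0.3095 |R(-1.17)|=0.3256
Bisect:
  x_lo=-3.6102 |R|=3.1422  x_hi=-0.0909 |R|=0.9131
  mid=-1.85051 |R|=0.29414 →hi
  mid=-2.73033 |R|=0.92025 →hi
  mid=-3.17025 |R|=1.75340 →lo
  mid=-2.95029 |R|=1.27863 →lo
  mid=-2.84031 |R|=1.08617 →lo
  mid=-2.78532 |R|=1.00004 →lo
  mid=-2.75783 |R|=0.95937 →hi
  mid=-2.77157 |R|=0.97951 →hi
  mid=-2.77845 |R|=0.98973 →hi
  mid=-2.78188 |R|=0.99487 →hi
  ...
  [-2.78532,-2.78511] ⇒ x*=-2.7853
So |R|<1 on (-2.7853, 0).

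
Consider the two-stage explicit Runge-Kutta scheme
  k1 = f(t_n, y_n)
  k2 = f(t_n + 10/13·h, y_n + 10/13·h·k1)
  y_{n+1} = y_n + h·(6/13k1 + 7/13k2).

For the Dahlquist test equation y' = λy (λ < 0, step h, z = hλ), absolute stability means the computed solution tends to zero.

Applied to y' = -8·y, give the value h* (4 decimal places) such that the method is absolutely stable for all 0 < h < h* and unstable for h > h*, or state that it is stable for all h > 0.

(-2.4143,0); λ=-8 ⇒ h* = (169/70)/8 = 0.3018.

On y'=λy, z=hλ:
  k1=λy_n ⇒ h·k1=z·y_n;  k2=λ(1+10/13z)y_n ⇒ h·k2=z(1+10/13z)y_n
  y_{n+1}/y_n = 1 + 6/13z + 7/13z(1+10/13z) = 1 + z + 70/169z²
  so R(z) = 1 + z + 70/169z².

Need |R(x)|<1, x<0.
x=-1.04: |R|=0.4080
R=1: x+70/169x²=0 ⇒ x=−169/70=-2.4143; min R=1−1/(4·70/169)=0.3964>−1
Confirm numerically:
  x=-2.161: |R|=0.77329 <1
  x=-1.829: |R|=0.55660 <1
  x=-1.003: |R|=0.41369 <1
  x=-2.908: |R|=1.59468 >1
  x=-2.490: |R|=1.07809 >1
Stable set (-2.4143, 0).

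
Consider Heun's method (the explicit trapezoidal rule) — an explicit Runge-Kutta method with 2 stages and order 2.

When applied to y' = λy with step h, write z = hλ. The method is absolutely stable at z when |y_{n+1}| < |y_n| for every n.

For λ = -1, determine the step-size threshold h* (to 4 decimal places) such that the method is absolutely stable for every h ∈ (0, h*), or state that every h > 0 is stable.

(-2.0000,0); λ=-1 ⇒ h* = 2.0000.

Set f=λy, z=hλ:
  order 2, 2-stage ⇒ R(z)=1+z+z^2/2
  (e.g. R(-0.8)=0.52000, |R|=0.52000)

Boundary: |R(x)|=1, x<0.
x=-0.8: |R|=0.5200
|R(-2.33)|=1.3845 |R(-1.86)|=0.8698 |R(-0.92)|=0.5032
Bisect:
  x_lo=-2.4079 |R|=1.4911  x_hi=-0.2568 |R|=0.7762
  mid=-1.33237 |R|=0.55524 →hi
  mid=-1.87016 |R|=0.87859 →hi
  mid=-2.13905 |R|=1.14871 →lo
  mid=-2.00460 |R|=1.00461 →lo
  mid=-1.93738 |R|=0.93934 →hi
  mid=-1.97099 |R|=0.97141 →hi
  mid=-1.98780 |R|=0.98787 →hi
  mid=-1.99620 |R|=0.99621 →hi
  mid=-2.00040 |R|=1.00040 →lo
  ...
  [-2.00001,-1.99987] ⇒ x*=-2.0000
Interval (-2.0000, 0).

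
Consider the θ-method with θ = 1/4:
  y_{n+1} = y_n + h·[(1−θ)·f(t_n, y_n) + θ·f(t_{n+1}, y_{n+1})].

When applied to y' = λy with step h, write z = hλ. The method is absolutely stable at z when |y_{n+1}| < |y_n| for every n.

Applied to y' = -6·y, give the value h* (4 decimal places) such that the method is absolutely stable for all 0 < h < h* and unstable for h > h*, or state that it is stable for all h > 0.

Set f=λy, z=hλ:
  y_{n+1} = y_n + z·[3/4·y_n + 1/4·y_{n+1}] ⇒ (1 − 1/4z)y_{n+1} = (1 + 3/4z)y_n
  Hence R(z) = (1 + 3/4z)/(1 − 1/4z).

Find x<0 with |R(x)|<1.
x=-0.81: |R|=0.3264
R=−1: 1+3/4x = −1+1/4x ⇒ -1/2x=2 ⇒ x=2/(-1/2)=-4.0000
Confirm numerically:
  x=-3.271: |R|=0.79948 <1
  x=-3.118: |R|=0.75218 <1
  x=-1.636: |R|=0.16111 <1
  x=-4.503: |R|=1.11831 >1
  x=-4.211: |R|=1.05139 >1
  x=-4.100: |R|=1.02469 >1
So |R|<1 on (-4.0000, 0).

(-4.0000,0); λ=-6 ⇒ h* = (4)/6 = 0.6667.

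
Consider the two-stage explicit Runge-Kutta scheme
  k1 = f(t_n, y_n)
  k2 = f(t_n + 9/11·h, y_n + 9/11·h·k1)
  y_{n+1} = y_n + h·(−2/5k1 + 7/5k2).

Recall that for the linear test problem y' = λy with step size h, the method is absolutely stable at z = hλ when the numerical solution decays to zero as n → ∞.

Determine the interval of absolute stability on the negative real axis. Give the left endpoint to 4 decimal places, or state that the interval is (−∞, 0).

Set f=λy, z=hλ:
  k1=λy_n ⇒ h·k1=z·y_n;  k2=λ(1+9/11z)y_n ⇒ h·k2=z(1+9/11z)y_n
  y_{n+1}/y_n = 1 − 2/5z + 7/5z(1+9/11z) = 1 + z + 63/55z²
  Hence R(z) = 1 + z + 63/55z².

Need |R(x)|<1, x<0.
x=-1.09: |R|=1.2709
R=1: x+63/55x²=0 ⇒ x=−55/63=-0.8730; min R=1−1/(4·63/55)=0.7817>−1
Confirm numerically:
  x=-0.787: |R|=0.92246 <1
  x=-0.773: |R|=0.91144 <1
  x=-0.522: |R|=0.79012 <1
  x=-0.354: |R|=0.78954 <1
  x=-1.360: |R|=1.75863 >1
  x=-1.216: |R|=1.47773 >1
  x=-1.052: |R|=1.21568 >1
Stable set (-0.8730, 0).

(-0.8730, 0).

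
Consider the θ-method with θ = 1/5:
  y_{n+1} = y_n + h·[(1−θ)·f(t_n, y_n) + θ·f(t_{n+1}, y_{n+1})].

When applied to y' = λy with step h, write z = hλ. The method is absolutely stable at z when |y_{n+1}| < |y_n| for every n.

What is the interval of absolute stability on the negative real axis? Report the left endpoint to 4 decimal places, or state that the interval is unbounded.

(-3.3333, 0).

With y'=λy (z=hλ):
  y_{n+1} = y_n + z·[4/5·y_n + 1/5·y_{n+1}] ⇒ (1 − 1/5z)y_{n+1} = (1 + 4/5z)y_n
  so R(z) = (1 + 4/5z)/(1 − 1/5z).

Need |R(x)|<1, x<0.
x=-1.52: |R|=0.1656
R=−1: 1+4/5x = −1+1/5x ⇒ -3/5x=2 ⇒ x=2/(-3/5)=-3.3333
Confirm numerically:
  x=-3.050: |R|=0.89441 <1
  x=-2.453: |R|=0.64565 <1
  x=-1.980: |R|=0.41834 <1
  x=-1.925: |R|=0.38989 <1
  x=-3.539: |R|=1.07226 >1
  x=-3.376: |R|=1.01528 >1
Stable set (-3.3333, 0).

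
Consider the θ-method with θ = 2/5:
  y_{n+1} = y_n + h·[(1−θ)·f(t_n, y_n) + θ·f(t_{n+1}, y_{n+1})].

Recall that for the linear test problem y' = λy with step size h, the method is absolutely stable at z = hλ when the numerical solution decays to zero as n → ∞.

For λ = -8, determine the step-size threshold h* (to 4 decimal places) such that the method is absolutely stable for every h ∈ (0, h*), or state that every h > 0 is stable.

Set f=λy, z=hλ:
  y_{n+1} = y_n + z·[3/5·y_n + 2/5·y_{n+1}] ⇒ (1 − 2/5z)y_{n+1} = (1 + 3/5z)y_n
  so R(z) = (1 + 3/5z)/(1 − 2/5z).

Boundary: |R(x)|=1, x<0.
x=-0.56: |R|=0.5425
R=−1: 1+3/5x = −1+2/5x ⇒ -1/5x=2 ⇒ x=2/(-1/5)=-10.0000
Confirm numerically:
  x=-6.869: |R|=0.83291 <1
  x=-6.310: |R|=0.79058 <1
  x=-5.727: |R|=0.74031 <1
  x=-10.535: |R|=1.02052 >1
  x=-10.317: |R|=1.01237 >1
Interval (-10.0000, 0).

(-10.0000,0); λ=-8 ⇒ h* = (10)/8 = 1.2500.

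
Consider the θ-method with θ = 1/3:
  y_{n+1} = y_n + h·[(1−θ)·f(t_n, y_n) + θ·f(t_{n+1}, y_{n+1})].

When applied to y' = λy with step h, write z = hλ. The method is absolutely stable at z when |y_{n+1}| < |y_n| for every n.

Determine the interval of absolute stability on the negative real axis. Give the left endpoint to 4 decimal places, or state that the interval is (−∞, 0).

z∈(-6.0000,0).

Test eqn y'=λy, z=hλ:
  y_{n+1} = y_n + z·[2/3·y_n + 1/3·y_{n+1}] ⇒ (1 − 1/3z)y_{n+1} = (1 + 2/3z)y_n
  Hence R(z) = (1 + 2/3z)/(1 − 1/3z).

Find x<0 with |R(x)|<1.
x=-0.39: |R|=0.6549
R=−1: 1+2/3x = −1+1/3x ⇒ -1/3x=2 ⇒ x=2/(-1/3)=-6.0000
Confirm numerically:
  x=-5.472: |R|=0.93768 <1
  x=-5.097: |R|=0.88848 <1
  x=-4.761: |R|=0.84036 <1
  x=-6.428: |R|=1.04540 >1
  x=-6.168: |R|=1.01832 >1
Interval (-6.0000, 0).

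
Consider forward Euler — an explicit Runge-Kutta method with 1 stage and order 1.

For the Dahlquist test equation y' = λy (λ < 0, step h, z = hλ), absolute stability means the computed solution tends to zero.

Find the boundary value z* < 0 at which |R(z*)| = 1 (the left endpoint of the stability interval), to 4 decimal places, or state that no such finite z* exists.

left endpoint -2.0000.

On y'=λy, z=hλ:
  order 1, 1-stage ⇒ R(z)=1+z
  (e.g. R(-0.64)=0.36000, |R|=0.36000)

Solve |R(x)|<1 on ℝ⁻.
x=-0.64: |R|=0.3600
|R(-1.33)|=0.3300 |R(-1.32)|=0.3200 |R(-0.73)|=0.2700
Bisect:
  x_lo=-2.5307 |R|=1.5307  x_hi=-0.0960 |R|=0.9040
  mid=-1.31338 |R|=0.31338 →hi
  mid=-1.92205 |R|=0.92205 →hi
  mid=-2.22639 |R|=1.22639 →lo
  mid=-2.07422 |R|=1.07422 →lo
  mid=-1.99814 |R|=0.99814 →hi
  mid=-2.03618 |R|=1.03618 →lo
  mid=-2.01716 |R|=1.01716 →lo
  ...
  [-2.00007,-1.99992] ⇒ x*=-2.0000
Interval (-2.0000, 0).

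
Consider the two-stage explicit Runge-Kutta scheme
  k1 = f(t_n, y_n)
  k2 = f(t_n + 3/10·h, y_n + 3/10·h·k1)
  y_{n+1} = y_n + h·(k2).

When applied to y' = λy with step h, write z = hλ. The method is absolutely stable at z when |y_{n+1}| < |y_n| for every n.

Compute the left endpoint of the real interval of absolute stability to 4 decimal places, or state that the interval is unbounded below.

Test eqn y'=λy, z=hλ:
  k1=λy_n ⇒ h·k1=z·y_n;  k2=λ(1+3/10z)y_n ⇒ h·k2=z(1+3/10z)y_n
  y_{n+1}/y_n = 1 + z(1+3/10z) = 1 + z + 3/10z²
  ⇒ R(z) = 1 + z + 3/10z².

Solve |R(x)|<1 on ℝ⁻.
x=-1.23: |R|=0.2239
R=1: x+3/10x²=0 ⇒ x=−10/3=-3.3333; min R=1−1/(4·3/10)=0.1667>−1
Confirm numerically:
  x=-2.488: |R|=0.36904 <1
  x=-2.444: |R|=0.34794 <1
  x=-1.716: |R|=0.16740 <1
  x=-3.563: |R|=1.24549 >1
  x=-3.464: |R|=1.13579 >1
  x=-3.373: |R|=1.04014 >1
Stable set (-3.3333, 0).

z* = -3.3333.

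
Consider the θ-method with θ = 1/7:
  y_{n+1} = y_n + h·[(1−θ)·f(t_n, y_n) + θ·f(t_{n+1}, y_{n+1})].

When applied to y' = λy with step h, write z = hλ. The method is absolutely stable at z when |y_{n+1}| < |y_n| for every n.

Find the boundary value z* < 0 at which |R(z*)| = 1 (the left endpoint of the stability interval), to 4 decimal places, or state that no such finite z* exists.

Test eqn y'=λy, z=hλ:
  y_{n+1} = y_n + z·[6/7·y_n + 1/7·y_{n+1}] ⇒ (1 − 1/7z)y_{n+1} = (1 + 6/7z)y_n
  R(z) = (1 + 6/7z)/(1 − 1/7z).

Find x<0 with |R(x)|<1.
x=-1.63: |R|=0.3221
R=−1: 1+6/7x = −1+1/7x ⇒ -5/7x=2 ⇒ x=2/(-5/7)=-2.8000
Confirm numerically:
  x=-2.764: |R|=0.98156 <1
  x=-2.728: |R|=0.96299 <1
  x=-1.921: |R|=0.50734 <1
  x=-3.199: |R|=1.19561 >1
  x=-2.966: |R|=1.08328 >1
  x=-2.898: |R|=1.04950 >1
Stable set (-2.8000, 0).

z* = -2.8000.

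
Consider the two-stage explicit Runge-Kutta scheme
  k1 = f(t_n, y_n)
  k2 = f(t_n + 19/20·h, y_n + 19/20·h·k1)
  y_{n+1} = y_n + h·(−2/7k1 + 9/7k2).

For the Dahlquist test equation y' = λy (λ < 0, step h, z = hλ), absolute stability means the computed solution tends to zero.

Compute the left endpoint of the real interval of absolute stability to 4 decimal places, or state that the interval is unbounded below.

On y'=λy, z=hλ:
  k1=λy_n ⇒ h·k1=z·y_n;  k2=λ(1+19/20z)y_n ⇒ h·k2=z(1+19/20z)y_n
  y_{n+1}/y_n = 1 − 2/7z + 9/7z(1+19/20z) = 1 + z + 171/140z²
  so R(z) = 1 + z + 171/140z².

Boundary: |R(x)|=1, x<0.
x=-1.46: |R|=2.1436
R=1: x+171/140x²=0 ⇒ x=−140/171=-0.8187; min R=1−1/(4·171/140)=0.7953>−1
Confirm numerically:
  x=-0.762: |R|=0.94722 <1
  x=-0.647: |R|=0.86430 <1
  x=-0.415: |R|=0.79536 <1
  x=-1.179: |R|=1.51884 >1
  x=-1.073: |R|=1.33327 >1
  x=-1.032: |R|=1.26885 >1
Interval (-0.8187, 0).

z* = -0.8187.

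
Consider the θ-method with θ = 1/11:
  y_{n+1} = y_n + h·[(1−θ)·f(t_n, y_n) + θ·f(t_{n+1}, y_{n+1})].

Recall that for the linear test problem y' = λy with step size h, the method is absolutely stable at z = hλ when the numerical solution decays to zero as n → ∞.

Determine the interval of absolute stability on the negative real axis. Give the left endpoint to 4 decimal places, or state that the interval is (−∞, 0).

z∈(-2.4444,0).

Set f=λy, z=hλ:
  y_{n+1} = y_n + z·[10/11·y_n + 1/11·y_{n+1}] ⇒ (1 − 1/11z)y_{n+1} = (1 + 10/11z)y_n
  so R(z) = (1 + 10/11z)/(1 − 1/11z).

Solve |R(x)|<1 on ℝ⁻.
x=-0.77: |R|=0.2804
R=−1: 1+10/11x = −1+1/11x ⇒ -9/11x=2 ⇒ x=2/(-9/11)=-2.4444
Confirm numerically:
  x=-2.222: |R|=0.84859 <1
  x=-2.009: |R|=0.69875 <1
  x=-1.215: |R|=0.09415 <1
  x=-2.870: |R|=1.27614 >1
  x=-2.761: |R|=1.20703 >1
  x=-2.493: |R|=1.03239 >1
Interval (-2.4444, 0).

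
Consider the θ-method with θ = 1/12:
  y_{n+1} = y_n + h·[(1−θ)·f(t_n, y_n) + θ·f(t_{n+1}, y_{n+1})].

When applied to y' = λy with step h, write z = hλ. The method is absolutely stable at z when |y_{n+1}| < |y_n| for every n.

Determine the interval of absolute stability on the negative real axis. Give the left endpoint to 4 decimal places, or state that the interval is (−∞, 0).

Test eqn y'=λy, z=hλ:
  y_{n+1} = y_n + z·[11/12·y_n + 1/12·y_{n+1}] ⇒ (1 − 1/12z)y_{n+1} = (1 + 11/12z)y_n
  ⇒ R(z) = (1 + 11/12z)/(1 − 1/12z).

Need |R(x)|<1, x<0.
x=-0.88: |R|=0.1801
R=−1: 1+11/12x = −1+1/12x ⇒ -5/6x=2 ⇒ x=2/(-5/6)=-2.4000
Confirm numerically:
  x=-2.192: |R|=0.85344 <1
  x=-1.962: |R|=0.68629 <1
  x=-1.747: |R|=0.52499 <1
  x=-1.022: |R|=0.05821 <1
  x=-2.906: |R|=1.33946 >1
  x=-2.764: |R|=1.24655 >1
Stable set (-2.4000, 0).

(-2.4000, 0).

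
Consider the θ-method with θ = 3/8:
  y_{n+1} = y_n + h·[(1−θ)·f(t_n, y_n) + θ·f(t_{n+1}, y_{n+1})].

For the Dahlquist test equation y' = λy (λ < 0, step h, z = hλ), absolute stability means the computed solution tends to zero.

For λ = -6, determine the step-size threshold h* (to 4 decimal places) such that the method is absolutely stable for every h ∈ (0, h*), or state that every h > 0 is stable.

On y'=λy, z=hλ:
  y_{n+1} = y_n + z·[5/8·y_n + 3/8·y_{n+1}] ⇒ (1 − 3/8z)y_{n+1} = (1 + 5/8z)y_n
  ⇒ R(z) = (1 + 5/8z)/(1 − 3/8z).

Need |R(x)|<1, x<0.
x=-1.79: |R|=0.0711
R=−1: 1+5/8x = −1+3/8x ⇒ -1/4x=2 ⇒ x=2/(-1/4)=-8.0000
Confirm numerically:
  x=-6.887: |R|=0.92233 <1
  x=-6.637: |R|=0.90233 <1
  x=-3.599: |R|=0.53173 <1
  x=-8.065: |R|=1.00404 >1
  x=-8.058: |R|=1.00361 >1
Stable set (-8.0000, 0).

(-8.0000,0); λ=-6 ⇒ h* = (8)/6 = 1.3333.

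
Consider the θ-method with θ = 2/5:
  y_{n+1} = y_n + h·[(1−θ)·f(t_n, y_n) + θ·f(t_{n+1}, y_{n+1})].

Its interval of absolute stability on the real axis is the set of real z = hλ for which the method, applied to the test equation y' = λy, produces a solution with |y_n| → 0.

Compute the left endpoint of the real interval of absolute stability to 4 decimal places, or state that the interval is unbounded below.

z* = -10.0000.

Test eqn y'=λy, z=hλ:
  y_{n+1} = y_n + z·[3/5·y_n + 2/5·y_{n+1}] ⇒ (1 − 2/5z)y_{n+1} = (1 + 3/5z)y_n
  Hence R(z) = (1 + 3/5z)/(1 − 2/5z).

Boundary: |R(x)|=1, x<0.
x=-1.33: |R|=0.1319
R=−1: 1+3/5x = −1+2/5x ⇒ -1/5x=2 ⇒ x=2/(-1/5)=-10.0000
Confirm numerically:
  x=-8.452: |R|=0.92933 <1
  x=-8.104: |R|=0.91060 <1
  x=-7.388: |R|=0.86792 <1
  x=-5.079: |R|=0.67535 <1
  x=-10.320: |R|=1.01248 >1
  x=-10.246: |R|=1.00965 >1
  x=-10.222: |R|=1.00873 >1
So |R|<1 on (-10.0000, 0).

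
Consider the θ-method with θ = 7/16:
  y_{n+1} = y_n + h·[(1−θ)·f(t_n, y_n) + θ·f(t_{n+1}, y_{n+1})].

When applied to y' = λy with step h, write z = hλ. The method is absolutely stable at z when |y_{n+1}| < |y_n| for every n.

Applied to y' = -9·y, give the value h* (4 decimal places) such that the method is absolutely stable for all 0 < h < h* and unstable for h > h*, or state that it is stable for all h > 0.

(-16.0000,0); λ=-9 ⇒ h* = (16)/9 = 1.7778.

On y'=λy, z=hλ:
  y_{n+1} = y_n + z·[9/16·y_n + 7/16·y_{n+1}] ⇒ (1 − 7/16z)y_{n+1} = (1 + 9/16z)y_n
  Hence R(z) = (1 + 9/16z)/(1 − 7/16z).

Find x<0 with |R(x)|<1.
x=-0.64: |R|=0.5000
R=−1: 1+9/16x = −1+7/16x ⇒ -1/8x=2 ⇒ x=2/(-1/8)=-16.0000
Confirm numerically:
  x=-12.702: |R|=0.93713 <1
  x=-10.726: |R|=0.88419 <1
  x=-10.695: |R|=0.88323 <1
  x=-9.971: |R|=0.85946 <1
  x=-16.571: |R|=1.00865 >1
  x=-16.473: |R|=1.00720 >1
  x=-16.303: |R|=1.00466 >1
So |R|<1 on (-16.0000, 0).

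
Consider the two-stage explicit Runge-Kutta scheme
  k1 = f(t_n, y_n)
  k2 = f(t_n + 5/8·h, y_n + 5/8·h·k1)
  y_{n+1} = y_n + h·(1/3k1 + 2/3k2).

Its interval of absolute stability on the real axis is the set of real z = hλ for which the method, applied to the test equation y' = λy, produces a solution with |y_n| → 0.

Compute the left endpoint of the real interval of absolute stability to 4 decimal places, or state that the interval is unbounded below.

z* = -2.4000.

On y'=λy, z=hλ:
  k1=λy_n ⇒ h·k1=z·y_n;  k2=λ(1+5/8z)y_n ⇒ h·k2=z(1+5/8z)y_n
  y_{n+1}/y_n = 1 + 1/3z + 2/3z(1+5/8z) = 1 + z + 5/12z²
  so R(z) = 1 + z + 5/12z².

Find x<0 with |R(x)|<1.
x=-0.75: |R|=0.4844
R=1: x+5/12x²=0 ⇒ x=−12/5=-2.4000; min R=1−1/(4·5/12)=0.4000>−1
Confirm numerically:
  x=-2.223: |R|=0.83605 <1
  x=-2.190: |R|=0.80837 <1
  x=-1.260: |R|=0.40150 <1
  x=-1.070: |R|=0.40704 <1
  x=-2.953: |R|=1.68042 >1
  x=-2.912: |R|=1.62123 >1
  x=-2.614: |R|=1.23308 >1
Interval (-2.4000, 0).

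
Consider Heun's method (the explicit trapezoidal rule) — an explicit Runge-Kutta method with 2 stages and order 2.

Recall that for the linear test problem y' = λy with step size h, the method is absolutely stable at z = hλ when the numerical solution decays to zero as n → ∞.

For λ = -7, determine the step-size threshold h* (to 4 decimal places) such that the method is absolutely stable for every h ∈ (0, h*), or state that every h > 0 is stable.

With y'=λy (z=hλ):
  order 2, 2-stage ⇒ R(z)=1+z+z^2/2
  (e.g. R(-1.29)=0.54205, |R|=0.54205)

Solve |R(x)|<1 on ℝ⁻.
x=-1.29: |R|=0.5421
|R(-2.09)|=1.0940 |R(-1.7)|=0.7450 |R(-1.25)|=0.5312
Bisect:
  x_lo=-2.3191 |R|=1.3700  x_hi=-0.0573 |R|=0.9443
  mid=-1.18821 |R|=0.51771 →hi
  mid=-1.75366 |R|=0.78400 →hi
  mid=-2.03639 |R|=1.03705 →lo
  mid=-1.89502 |R|=0.90053 →hi
  mid=-1.96571 |R|=0.96629 →hi
  mid=-2.00105 |R|=1.00105 →lo
  mid=-1.98338 |R|=0.98351 →hi
  ...
  [-2.00008,-1.99994] ⇒ x*=-2.0000
Interval (-2.0000, 0).

(-2.0000,0); λ=-7 ⇒ h* = 0.2857.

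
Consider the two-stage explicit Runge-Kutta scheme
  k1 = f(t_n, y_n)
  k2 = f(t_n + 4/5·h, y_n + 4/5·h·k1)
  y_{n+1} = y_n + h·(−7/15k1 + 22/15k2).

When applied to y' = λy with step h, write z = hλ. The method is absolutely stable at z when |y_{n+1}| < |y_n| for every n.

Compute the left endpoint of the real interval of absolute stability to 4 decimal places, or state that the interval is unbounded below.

left endpoint -0.8523.

With y'=λy (z=hλ):
  k1=λy_n ⇒ h·k1=z·y_n;  k2=λ(1+4/5z)y_n ⇒ h·k2=z(1+4/5z)y_n
  y_{n+1}/y_n = 1 − 7/15z + 22/15z(1+4/5z) = 1 + z + 88/75z²
  Hence R(z) = 1 + z + 88/75z².

Boundary: |R(x)|=1, x<0.
x=-1.5: |R|=2.1400
R=1: x+88/75x²=0 ⇒ x=−75/88=-0.8523; min R=1−1/(4·88/75)=0.7869>−1
Confirm numerically:
  x=-0.671: |R|=0.85728 <1
  x=-0.655: |R|=0.84839 <1
  x=-0.609: |R|=0.82617 <1
  x=-0.457: |R|=0.78805 <1
  x=-1.244: |R|=1.57178 >1
  x=-1.238: |R|=1.56030 >1
  x=-1.160: |R|=1.41884 >1
Interval (-0.8523, 0).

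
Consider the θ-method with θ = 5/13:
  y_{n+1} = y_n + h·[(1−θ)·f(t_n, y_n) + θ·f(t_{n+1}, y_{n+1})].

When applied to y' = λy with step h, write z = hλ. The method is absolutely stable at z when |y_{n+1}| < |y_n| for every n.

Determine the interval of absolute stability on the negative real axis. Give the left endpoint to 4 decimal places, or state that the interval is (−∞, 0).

Test eqn y'=λy, z=hλ:
  y_{n+1} = y_n + z·[8/13·y_n + 5/13·y_{n+1}] ⇒ (1 − 5/13z)y_{n+1} = (1 + 8/13z)y_n
  ⇒ R(z) = (1 + 8/13z)/(1 − 5/13z).

Need |R(x)|<1, x<0.
x=-0.78: |R|=0.4000
R=−1: 1+8/13x = −1+5/13x ⇒ -3/13x=2 ⇒ x=2/(-3/13)=-8.6667
Confirm numerically:
  x=-8.293: |R|=0.97942 <1
  x=-7.730: |R|=0.94560 <1
  x=-3.914: |R|=0.56224 <1
  x=-3.667: |R|=0.52133 <1
  x=-9.042: |R|=1.01934 >1
  x=-8.964: |R|=1.01543 >1
  x=-8.928: |R|=1.01360 >1
Interval (-8.6667, 0).

z∈(-8.6667,0).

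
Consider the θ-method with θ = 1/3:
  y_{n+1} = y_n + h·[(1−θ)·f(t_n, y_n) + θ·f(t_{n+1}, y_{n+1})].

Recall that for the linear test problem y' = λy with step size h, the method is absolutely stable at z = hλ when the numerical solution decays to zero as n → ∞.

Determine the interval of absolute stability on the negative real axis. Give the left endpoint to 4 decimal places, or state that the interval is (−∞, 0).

z∈(-6.0000,0).

On y'=λy, z=hλ:
  y_{n+1} = y_n + z·[2/3·y_n + 1/3·y_{n+1}] ⇒ (1 − 1/3z)y_{n+1} = (1 + 2/3z)y_n
  ⇒ R(z) = (1 + 2/3z)/(1 − 1/3z).

Need |R(x)|<1, x<0.
x=-1.77: |R|=0.1132
R=−1: 1+2/3x = −1+1/3x ⇒ -1/3x=2 ⇒ x=2/(-1/3)=-6.0000
Confirm numerically:
  x=-5.084: |R|=0.88669 <1
  x=-4.683: |R|=0.82858 <1
  x=-2.721: |R|=0.42685 <1
  x=-6.384: |R|=1.04092 >1
  x=-6.236: |R|=1.02555 >1
So |R|<1 on (-6.0000, 0).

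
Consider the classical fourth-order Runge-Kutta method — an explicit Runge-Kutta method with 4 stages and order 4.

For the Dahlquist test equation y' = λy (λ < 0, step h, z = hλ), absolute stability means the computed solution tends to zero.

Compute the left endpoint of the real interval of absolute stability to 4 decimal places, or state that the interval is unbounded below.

z* = -2.7853.

On y'=λy, z=hλ:
  order 4, 4-stage ⇒ R(z)=1+z+z^2/2+z^3/6+z^4/24
  (e.g. R(-1.14)=0.33325, |R|=0.33325)

Solve |R(x)|<1 on ℝ⁻.
x=-1.14: |R|=0.3332
|R(-1.61)|=0.2705 |R(-1.04)|=0.3621 |R(-0.64)|=0.5281
Bisect:
  x_lo=-3.6110 |R|=3.1454  x_hi=-0.2801 |R|=0.7557
  mid=-1.94555 |R|=0.31664 →hi
  mid=-2.77827 |R|=0.98946 →hi
  mid=-3.19463 |R|=1.81412 →lo
  mid=-2.98645 |R|=1.34812 →lo
  mid=-2.88236 |R|=1.15648 →lo
  mid=-2.83031 |R|=1.07002 →lo
  mid=-2.80429 |R|=1.02902 →lo
  mid=-2.79128 |R|=1.00906 →lo
  mid=-2.78477 |R|=0.99921 →hi
  ...
  [-2.78538,-2.78518] ⇒ x*=-2.7853
Interval (-2.7853, 0).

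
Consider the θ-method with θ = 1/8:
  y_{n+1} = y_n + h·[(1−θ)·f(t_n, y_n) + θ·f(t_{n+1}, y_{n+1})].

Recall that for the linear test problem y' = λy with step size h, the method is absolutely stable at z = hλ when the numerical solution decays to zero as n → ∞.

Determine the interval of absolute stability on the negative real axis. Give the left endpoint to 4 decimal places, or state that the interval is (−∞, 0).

Test eqn y'=λy, z=hλ:
  y_{n+1} = y_n + z·[7/8·y_n + 1/8·y_{n+1}] ⇒ (1 − 1/8z)y_{n+1} = (1 + 7/8z)y_n
  R(z) = (1 + 7/8z)/(1 − 1/8z).

Boundary: |R(x)|=1, x<0.
x=-0.36: |R|=0.6555
R=−1: 1+7/8x = −1+1/8x ⇒ -3/4x=2 ⇒ x=2/(-3/4)=-2.6667
Confirm numerically:
  x=-2.252: |R|=0.75732 <1
  x=-2.075: |R|=0.64764 <1
  x=-1.818: |R|=0.48136 <1
  x=-1.465: |R|=0.23825 <1
  x=-2.962: |R|=1.16165 >1
  x=-2.844: |R|=1.09812 >1
Interval (-2.6667, 0).

z∈(-2.6667,0).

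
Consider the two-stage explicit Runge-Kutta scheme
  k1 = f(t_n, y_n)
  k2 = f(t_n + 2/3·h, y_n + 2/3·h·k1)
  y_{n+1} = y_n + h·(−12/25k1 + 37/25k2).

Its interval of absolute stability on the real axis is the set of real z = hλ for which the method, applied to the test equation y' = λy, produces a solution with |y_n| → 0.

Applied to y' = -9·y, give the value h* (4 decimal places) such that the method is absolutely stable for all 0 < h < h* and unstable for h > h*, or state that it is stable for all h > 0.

(-1.0135,0); λ=-9 ⇒ h* = (75/74)/9 = 0.1126.

Test eqn y'=λy, z=hλ:
  k1=λy_n ⇒ h·k1=z·y_n;  k2=λ(1+2/3z)y_n ⇒ h·k2=z(1+2/3z)y_n
  y_{n+1}/y_n = 1 − 12/25z + 37/25z(1+2/3z) = 1 + z + 74/75z²
  R(z) = 1 + z + 74/75z².

Boundary: |R(x)|=1, x<0.
x=-1.03: |R|=1.0168
R=1: x+74/75x²=0 ⇒ x=−75/74=-1.0135; min R=1−1/(4·74/75)=0.7466>−1
Confirm numerically:
  x=-0.971: |R|=0.95927 <1
  x=-0.944: |R|=0.93525 <1
  x=-0.829: |R|=0.84908 <1
  x=-0.697: |R|=0.78233 <1
  x=-1.534: |R|=1.78778 >1
  x=-1.438: |R|=1.60227 >1
  x=-1.050: |R|=1.03780 >1
Stable set (-1.0135, 0).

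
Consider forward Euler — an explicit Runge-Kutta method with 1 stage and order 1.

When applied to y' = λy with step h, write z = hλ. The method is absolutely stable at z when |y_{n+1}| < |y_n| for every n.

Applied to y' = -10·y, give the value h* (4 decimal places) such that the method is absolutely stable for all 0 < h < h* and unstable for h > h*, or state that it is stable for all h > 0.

(-2.0000,0); λ=-10 ⇒ h* = 0.2000.

On y'=λy, z=hλ:
  order 1, 1-stage ⇒ R(z)=1+z
  (e.g. R(-1.32)=-0.32000, |R|=0.32000)

Solve |R(x)|<1 on ℝ⁻.
x=-1.32: |R|=0.3200
|R(-2.3)|=1.3000 |R(-1.68)|=0.6800 |R(-1.43)|=0.4300
Bisect:
  x_lo=-2.5481 |R|=1.5481  x_hi=-0.2004 |R|=0.7996
  mid=-1.37421 |R|=0.37421 →hi
  mid=-1.96113 |R|=0.96113 →hi
  mid=-2.25459 |R|=1.25459 →lo
  mid=-2.10786 |R|=1.10786 →lo
  mid=-2.03450 |R|=1.03450 →lo
  mid=-1.99781 |R|=0.99781 →hi
  mid=-2.01615 |R|=1.01615 →lo
  mid=-2.00698 |R|=1.00698 →lo
  mid=-2.00240 |R|=1.00240 →lo
  ...
  [-2.00011,-1.99996] ⇒ x*=-2.0000
Stable set (-2.0000, 0).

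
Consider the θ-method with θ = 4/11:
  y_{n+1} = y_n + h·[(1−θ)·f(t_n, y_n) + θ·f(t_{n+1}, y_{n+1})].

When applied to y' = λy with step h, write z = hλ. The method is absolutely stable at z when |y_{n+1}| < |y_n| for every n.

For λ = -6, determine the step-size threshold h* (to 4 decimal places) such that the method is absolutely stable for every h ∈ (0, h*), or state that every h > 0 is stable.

(-7.3333,0); λ=-6 ⇒ h* = (22/3)/6 = 1.2222.

On y'=λy, z=hλ:
  y_{n+1} = y_n + z·[7/11·y_n + 4/11·y_{n+1}] ⇒ (1 − 4/11z)y_{n+1} = (1 + 7/11z)y_n
  ⇒ R(z) = (1 + 7/11z)/(1 − 4/11z).

Boundary: |R(x)|=1, x<0.
x=-1.65: |R|=0.0312
R=−1: 1+7/11x = −1+4/11x ⇒ -3/11x=2 ⇒ x=2/(-3/11)=-7.3333
Confirm numerically:
  x=-7.183: |R|=0.98865 <1
  x=-7.174: |R|=0.98796 <1
  x=-4.079: |R|=0.64259 <1
  x=-7.560: |R|=1.01649 >1
  x=-7.403: |R|=1.00515 >1
Stable set (-7.3333, 0).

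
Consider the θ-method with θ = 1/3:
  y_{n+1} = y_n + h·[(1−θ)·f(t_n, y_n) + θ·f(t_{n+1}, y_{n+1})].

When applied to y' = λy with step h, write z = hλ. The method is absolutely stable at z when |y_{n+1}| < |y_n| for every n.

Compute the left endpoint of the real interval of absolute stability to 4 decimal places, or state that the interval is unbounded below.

left endpoint -6.0000.

On y'=λy, z=hλ:
  y_{n+1} = y_n + z·[2/3·y_n + 1/3·y_{n+1}] ⇒ (1 − 1/3z)y_{n+1} = (1 + 2/3z)y_n
  Hence R(z) = (1 + 2/3z)/(1 − 1/3z).

Find x<0 with |R(x)|<1.
x=-0.74: |R|=0.4064
R=−1: 1+2/3x = −1+1/3x ⇒ -1/3x=2 ⇒ x=2/(-1/3)=-6.0000
Confirm numerically:
  x=-5.404: |R|=0.92908 <1
  x=-5.219: |R|=0.90498 <1
  x=-4.404: |R|=0.78444 <1
  x=-2.722: |R|=0.42712 <1
  x=-6.585: |R|=1.06103 >1
  x=-6.551: |R|=1.05769 >1
  x=-6.094: |R|=1.01034 >1
Interval (-6.0000, 0).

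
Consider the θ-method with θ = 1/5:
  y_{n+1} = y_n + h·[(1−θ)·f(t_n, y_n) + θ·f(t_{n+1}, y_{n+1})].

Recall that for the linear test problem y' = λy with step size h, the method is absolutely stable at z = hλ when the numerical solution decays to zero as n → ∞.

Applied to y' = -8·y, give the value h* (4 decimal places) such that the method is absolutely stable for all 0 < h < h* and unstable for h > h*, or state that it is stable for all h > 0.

(-3.3333,0); λ=-8 ⇒ h* = (10/3)/8 = 0.4167.

Set f=λy, z=hλ:
  y_{n+1} = y_n + z·[4/5·y_n + 1/5·y_{n+1}] ⇒ (1 − 1/5z)y_{n+1} = (1 + 4/5z)y_n
  R(z) = (1 + 4/5z)/(1 − 1/5z).

Need |R(x)|<1, x<0.
x=-1.72: |R|=0.2798
R=−1: 1+4/5x = −1+1/5x ⇒ -3/5x=2 ⇒ x=2/(-3/5)=-3.3333
Confirm numerically:
  x=-2.895: |R|=0.83344 <1
  x=-2.438: |R|=0.63888 <1
  x=-2.174: |R|=0.51519 <1
  x=-3.917: |R|=1.19637 >1
  x=-3.755: |R|=1.14449 >1
Interval (-3.3333, 0).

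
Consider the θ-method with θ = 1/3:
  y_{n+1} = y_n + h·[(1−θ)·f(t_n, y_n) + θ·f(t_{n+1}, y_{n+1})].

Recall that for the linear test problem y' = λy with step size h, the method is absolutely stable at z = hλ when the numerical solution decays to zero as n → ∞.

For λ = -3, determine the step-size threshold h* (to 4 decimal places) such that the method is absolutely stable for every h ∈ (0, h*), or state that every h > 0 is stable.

Set f=λy, z=hλ:
  y_{n+1} = y_n + z·[2/3·y_n + 1/3·y_{n+1}] ⇒ (1 − 1/3z)y_{n+1} = (1 + 2/3z)y_n
  ⇒ R(z) = (1 + 2/3z)/(1 − 1/3z).

Solve |R(x)|<1 on ℝ⁻.
x=-1.72: |R|=0.0932
R=−1: 1+2/3x = −1+1/3x ⇒ -1/3x=2 ⇒ x=2/(-1/3)=-6.0000
Confirm numerically:
  x=-4.698: |R|=0.83087 <1
  x=-3.510: |R|=0.61751 <1
  x=-3.167: |R|=0.54062 <1
  x=-6.300: |R|=1.03226 >1
  x=-6.283: |R|=1.03049 >1
  x=-6.051: |R|=1.00563 >1
Stable set (-6.0000, 0).

(-6.0000,0); λ=-3 ⇒ h* = (6)/3 = 2.0000.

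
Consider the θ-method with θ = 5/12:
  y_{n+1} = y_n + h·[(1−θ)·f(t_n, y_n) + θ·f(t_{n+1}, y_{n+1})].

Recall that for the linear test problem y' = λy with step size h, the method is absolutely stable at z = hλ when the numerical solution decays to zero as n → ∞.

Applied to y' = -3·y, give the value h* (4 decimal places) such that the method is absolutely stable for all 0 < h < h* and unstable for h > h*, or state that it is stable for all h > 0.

On y'=λy, z=hλ:
  y_{n+1} = y_n + z·[7/12·y_n + 5/12·y_{n+1}] ⇒ (1 − 5/12z)y_{n+1} = (1 + 7/12z)y_n
  Hence R(z) = (1 + 7/12z)/(1 − 5/12z).

Solve |R(x)|<1 on ℝ⁻.
x=-1.37: |R|=0.1279
R=−1: 1+7/12x = −1+5/12x ⇒ -1/6x=2 ⇒ x=2/(-1/6)=-12.0000
Confirm numerically:
  x=-11.658: |R|=0.99027 <1
  x=-11.426: |R|=0.98339 <1
  x=-10.169: |R|=0.94173 <1
  x=-9.655: |R|=0.92219 <1
  x=-12.425: |R|=1.01147 >1
  x=-12.387: |R|=1.01047 >1
  x=-12.074: |R|=1.00205 >1
Stable set (-12.0000, 0).

(-12.0000,0); λ=-3 ⇒ h* = (12)/3 = 4.0000.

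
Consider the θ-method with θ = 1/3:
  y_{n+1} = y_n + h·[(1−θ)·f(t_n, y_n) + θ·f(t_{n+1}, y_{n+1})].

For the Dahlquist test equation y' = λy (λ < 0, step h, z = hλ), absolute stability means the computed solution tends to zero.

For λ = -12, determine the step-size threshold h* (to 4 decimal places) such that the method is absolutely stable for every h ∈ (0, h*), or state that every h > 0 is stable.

On y'=λy, z=hλ:
  y_{n+1} = y_n + z·[2/3·y_n + 1/3·y_{n+1}] ⇒ (1 − 1/3z)y_{n+1} = (1 + 2/3z)y_n
  R(z) = (1 + 2/3z)/(1 − 1/3z).

Boundary: |R(x)|=1, x<0.
x=-1.18: |R|=0.1531
R=−1: 1+2/3x = −1+1/3x ⇒ -1/3x=2 ⇒ x=2/(-1/3)=-6.0000
Confirm numerically:
  x=-5.629: |R|=0.95701 <1
  x=-5.394: |R|=0.92781 <1
  x=-2.867: |R|=0.46600 <1
  x=-6.185: |R|=1.02014 >1
  x=-6.116: |R|=1.01272 >1
Stable set (-6.0000, 0).

(-6.0000,0); λ=-12 ⇒ h* = (6)/12 = 0.5000.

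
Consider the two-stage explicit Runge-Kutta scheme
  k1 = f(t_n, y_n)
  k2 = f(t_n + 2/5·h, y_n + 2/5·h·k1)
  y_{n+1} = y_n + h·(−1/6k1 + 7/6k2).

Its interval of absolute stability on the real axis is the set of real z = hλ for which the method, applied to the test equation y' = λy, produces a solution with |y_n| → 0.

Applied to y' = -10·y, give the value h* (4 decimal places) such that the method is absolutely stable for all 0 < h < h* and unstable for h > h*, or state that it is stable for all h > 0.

(-2.1429,0); λ=-10 ⇒ h* = (15/7)/10 = 0.2143.

Test eqn y'=λy, z=hλ:
  k1=λy_n ⇒ h·k1=z·y_n;  k2=λ(1+2/5z)y_n ⇒ h·k2=z(1+2/5z)y_n
  y_{n+1}/y_n = 1 − 1/6z + 7/6z(1+2/5z) = 1 + z + 7/15z²
  R(z) = 1 + z + 7/15z².

Solve |R(x)|<1 on ℝ⁻.
x=-1.05: |R|=0.4645
R=1: x+7/15x²=0 ⇒ x=−15/7=-2.1429; min R=1−1/(4·7/15)=0.4643>−1
Confirm numerically:
  x=-2.062: |R|=0.92219 <1
  x=-1.528: |R|=0.56157 <1
  x=-1.412: |R|=0.51841 <1
  x=-0.862: |R|=0.48475 <1
  x=-2.389: |R|=1.27442 >1
  x=-2.221: |R|=1.08099 >1
So |R|<1 on (-2.1429, 0).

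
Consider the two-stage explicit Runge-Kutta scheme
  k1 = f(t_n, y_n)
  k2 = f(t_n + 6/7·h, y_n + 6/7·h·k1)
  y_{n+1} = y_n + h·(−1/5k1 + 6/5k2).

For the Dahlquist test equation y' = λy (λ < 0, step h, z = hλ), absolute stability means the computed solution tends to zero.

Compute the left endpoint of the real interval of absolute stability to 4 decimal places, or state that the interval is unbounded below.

left endpoint -0.9722.

Test eqn y'=λy, z=hλ:
  k1=λy_n ⇒ h·k1=z·y_n;  k2=λ(1+6/7z)y_n ⇒ h·k2=z(1+6/7z)y_n
  y_{n+1}/y_n = 1 − 1/5z + 6/5z(1+6/7z) = 1 + z + 36/35z²
  Hence R(z) = 1 + z + 36/35z².

Need |R(x)|<1, x<0.
x=-0.37: |R|=0.7708
R=1: x+36/35x²=0 ⇒ x=−35/36=-0.9722; min R=1−1/(4·36/35)=0.7569>−1
Confirm numerically:
  x=-0.641: |R|=0.78162 <1
  x=-0.545: |R|=0.76051 <1
  x=-0.412: |R|=0.76259 <1
  x=-1.244: |R|=1.34775 >1
  x=-1.162: |R|=1.22682 >1
  x=-1.043: |R|=1.07593 >1
So |R|<1 on (-0.9722, 0).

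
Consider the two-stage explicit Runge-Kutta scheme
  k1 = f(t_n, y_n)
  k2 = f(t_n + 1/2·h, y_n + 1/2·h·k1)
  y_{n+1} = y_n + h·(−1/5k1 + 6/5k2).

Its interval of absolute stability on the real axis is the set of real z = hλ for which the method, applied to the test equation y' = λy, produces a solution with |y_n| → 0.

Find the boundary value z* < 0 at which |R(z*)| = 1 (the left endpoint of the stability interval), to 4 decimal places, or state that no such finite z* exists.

z* = -1.6667.

Set f=λy, z=hλ:
  k1=λy_n ⇒ h·k1=z·y_n;  k2=λ(1+1/2z)y_n ⇒ h·k2=z(1+1/2z)y_n
  y_{n+1}/y_n = 1 − 1/5z + 6/5z(1+1/2z) = 1 + z + 3/5z²
  Hence R(z) = 1 + z + 3/5z².

Find x<0 with |R(x)|<1.
x=-1.21: |R|=0.6685
R=1: x+3/5x²=0 ⇒ x=−5/3=-1.6667; min R=1−1/(4·3/5)=0.5833>−1
Confirm numerically:
  x=-1.551: |R|=0.89236 <1
  x=-1.266: |R|=0.69565 <1
  x=-0.699: |R|=0.59416 <1
  x=-2.169: |R|=1.65374 >1
  x=-1.943: |R|=1.32215 >1
  x=-1.938: |R|=1.31551 >1
Stable set (-1.6667, 0).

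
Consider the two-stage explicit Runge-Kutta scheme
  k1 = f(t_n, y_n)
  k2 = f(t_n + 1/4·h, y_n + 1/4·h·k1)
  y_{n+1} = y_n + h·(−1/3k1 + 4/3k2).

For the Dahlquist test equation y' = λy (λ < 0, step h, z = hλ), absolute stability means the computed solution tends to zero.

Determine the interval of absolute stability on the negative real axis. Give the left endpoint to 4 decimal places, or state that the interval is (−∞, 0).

(-3.0000, 0).

With y'=λy (z=hλ):
  k1=λy_n ⇒ h·k1=z·y_n;  k2=λ(1+1/4z)y_n ⇒ h·k2=z(1+1/4z)y_n
  y_{n+1}/y_n = 1 − 1/3z + 4/3z(1+1/4z) = 1 + z + 1/3z²
  R(z) = 1 + z + 1/3z².

Boundary: |R(x)|=1, x<0.
x=-0.8: |R|=0.4133
R=1: x+1/3x²=0 ⇒ x=−3=-3.0000; min R=1−1/(4·1/3)=0.2500>−1
Confirm numerically:
  x=-2.651: |R|=0.69160 <1
  x=-1.990: |R|=0.33003 <1
  x=-1.697: |R|=0.26294 <1
  x=-3.327: |R|=1.36264 >1
  x=-3.102: |R|=1.10547 >1
Stable set (-3.0000, 0).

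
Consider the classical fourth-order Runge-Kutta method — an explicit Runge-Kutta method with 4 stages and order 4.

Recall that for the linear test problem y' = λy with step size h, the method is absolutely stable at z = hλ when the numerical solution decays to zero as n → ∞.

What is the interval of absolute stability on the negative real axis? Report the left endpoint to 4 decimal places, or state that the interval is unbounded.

With y'=λy (z=hλ):
  order 4, 4-stage ⇒ R(z)=1+z+z^2/2+z^3/6+z^4/24
  (e.g. R(-1.76)=0.27997, |R|=0.27997)

Solve |R(x)|<1 on ℝ⁻.
x=-1.76: |R|=0.2800
|R(-3.16)|=1.7284 |R(-2.25)|=0.4507 |R(-1.52)|=0.2723
Bisect:
  x_lo=-3.4993 |R|=2.7294  x_hi=-0.3154 |R|=0.7295
  mid=-1.90738 |R|=0.30662 →hi
  mid=-2.70335 |R|=0.88333 →hi
  mid=-3.10134 |R|=1.59087 →lo
  mid=-2.90235 |R|=1.19131 →lo
  mid=-2.80285 |R|=1.02679 →lo
  mid=-2.75310 |R|=0.95254 →hi
  mid=-2.77798 |R|=0.98902 →hi
  mid=-2.79041 |R|=1.00774 →lo
  mid=-2.78419 |R|=0.99834 →hi
  mid=-2.78730 |R|=1.00303 →lo
  ...
  [-2.78536,-2.78517] ⇒ x*=-2.7853
So |R|<1 on (-2.7853, 0).

z∈(-2.7853,0).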